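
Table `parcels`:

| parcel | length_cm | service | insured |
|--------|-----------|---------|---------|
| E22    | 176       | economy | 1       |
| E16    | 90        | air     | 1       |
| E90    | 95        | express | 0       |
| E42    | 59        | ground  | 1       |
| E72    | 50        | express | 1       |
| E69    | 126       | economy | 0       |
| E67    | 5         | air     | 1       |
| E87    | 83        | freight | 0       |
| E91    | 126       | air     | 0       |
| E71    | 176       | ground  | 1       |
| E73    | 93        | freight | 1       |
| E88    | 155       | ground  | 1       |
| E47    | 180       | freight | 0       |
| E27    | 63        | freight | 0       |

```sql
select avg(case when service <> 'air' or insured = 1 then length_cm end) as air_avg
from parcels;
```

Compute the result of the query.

parcel=E22: ✓ → 176
parcel=E16: ✓ → 90
parcel=E90: ✓ → 95
parcel=E42: ✓ → 59
parcel=E72: ✓ → 50
parcel=E69: ✓ → 126
parcel=E67: ✓ → 5
parcel=E87: ✓ → 83
parcel=E91: ✗
parcel=E71: ✓ → 176
parcel=E73: ✓ → 93
parcel=E88: ✓ → 155
parcel=E47: ✓ → 180
parcel=E27: ✓ → 63
air_avg = (176 + 90 + 95 + 59 + 50 + 126 + 5 + 83 + 176 + 93 + 155 + 180 + 63) / 13 = 103.9230769231

103.9230769231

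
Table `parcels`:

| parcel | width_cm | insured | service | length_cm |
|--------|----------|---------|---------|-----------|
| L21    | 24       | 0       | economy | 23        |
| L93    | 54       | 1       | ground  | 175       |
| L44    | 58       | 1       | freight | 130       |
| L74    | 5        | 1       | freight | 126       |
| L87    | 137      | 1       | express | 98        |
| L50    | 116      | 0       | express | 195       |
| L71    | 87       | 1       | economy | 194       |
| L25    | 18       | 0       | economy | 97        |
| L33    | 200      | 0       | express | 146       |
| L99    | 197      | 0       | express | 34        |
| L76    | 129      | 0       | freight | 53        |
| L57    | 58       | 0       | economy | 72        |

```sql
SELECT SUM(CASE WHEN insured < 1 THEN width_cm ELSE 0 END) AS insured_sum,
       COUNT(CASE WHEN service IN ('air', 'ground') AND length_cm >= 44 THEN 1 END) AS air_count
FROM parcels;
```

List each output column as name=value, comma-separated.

[insured_sum: insured < 1]
parcel=L21: ✓ → 24
parcel=L93: ✗
parcel=L44: ✗
parcel=L74: ✗
parcel=L87: ✗
parcel=L50: ✓ → 116
parcel=L71: ✗
parcel=L25: ✓ → 18
parcel=L33: ✓ → 200
parcel=L99: ✓ → 197
parcel=L76: ✓ → 129
parcel=L57: ✓ → 58
insured_sum = 24 + 116 + 18 + 200 + 197 + 129 + 58 = 742
—
[air_count: service IN ('air', 'ground') AND length_cm >= 44]
parcel=L21: ✗
parcel=L93: ✓ → 1
parcel=L44: ✗
parcel=L74: ✗
parcel=L87: ✗
parcel=L50: ✗
parcel=L71: ✗
parcel=L25: ✗
parcel=L33: ✗
parcel=L99: ✗
parcel=L76: ✗
parcel=L57: ✗
air_count = COUNT(1) = 1

insured_sum=742, air_count=1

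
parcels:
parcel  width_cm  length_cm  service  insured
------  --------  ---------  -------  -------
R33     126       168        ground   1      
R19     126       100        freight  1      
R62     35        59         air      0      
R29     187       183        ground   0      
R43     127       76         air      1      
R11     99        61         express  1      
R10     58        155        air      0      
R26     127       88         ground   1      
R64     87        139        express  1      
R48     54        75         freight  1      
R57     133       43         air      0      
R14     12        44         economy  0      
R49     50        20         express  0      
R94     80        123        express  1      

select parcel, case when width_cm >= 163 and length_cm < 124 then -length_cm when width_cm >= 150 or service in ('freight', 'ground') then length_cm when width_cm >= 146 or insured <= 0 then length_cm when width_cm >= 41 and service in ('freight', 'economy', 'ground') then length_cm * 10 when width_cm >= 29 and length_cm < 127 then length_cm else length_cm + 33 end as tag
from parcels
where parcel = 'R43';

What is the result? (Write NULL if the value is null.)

parcel = R43: width_cm=127, length_cm=76, service=air, insured=1.
width_cm >= 163 and length_cm < 124 → false
width_cm >= 150 or service in ('freight', 'ground') → false
width_cm >= 146 or insured <= 0 → false
width_cm >= 41 and service in ('freight', 'economy', 'ground') → false
width_cm >= 29 and length_cm < 127 → true → 76

76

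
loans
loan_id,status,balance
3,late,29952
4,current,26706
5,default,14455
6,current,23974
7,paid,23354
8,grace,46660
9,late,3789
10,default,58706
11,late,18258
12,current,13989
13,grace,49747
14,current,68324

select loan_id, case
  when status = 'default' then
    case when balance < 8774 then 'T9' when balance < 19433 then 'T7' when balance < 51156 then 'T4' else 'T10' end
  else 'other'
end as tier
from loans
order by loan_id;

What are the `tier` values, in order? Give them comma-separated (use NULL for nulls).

loan_id=3: status='late' → outer ELSE → other
loan_id=4: status='current' → outer ELSE → other
loan_id=5: status='default' → inner[balance < 19433] → T7
loan_id=6: status='current' → outer ELSE → other
loan_id=7: status='paid' → outer ELSE → other
loan_id=8: status='grace' → outer ELSE → other
loan_id=9: status='late' → outer ELSE → other
loan_id=10: status='default' → inner[ELSE] → T10
loan_id=11: status='late' → outer ELSE → other
loan_id=12: status='current' → outer ELSE → other
loan_id=13: status='grace' → outer ELSE → other
loan_id=14: status='current' → outer ELSE → other

other, other, T7, other, other, other, other, T10, other, other, other, other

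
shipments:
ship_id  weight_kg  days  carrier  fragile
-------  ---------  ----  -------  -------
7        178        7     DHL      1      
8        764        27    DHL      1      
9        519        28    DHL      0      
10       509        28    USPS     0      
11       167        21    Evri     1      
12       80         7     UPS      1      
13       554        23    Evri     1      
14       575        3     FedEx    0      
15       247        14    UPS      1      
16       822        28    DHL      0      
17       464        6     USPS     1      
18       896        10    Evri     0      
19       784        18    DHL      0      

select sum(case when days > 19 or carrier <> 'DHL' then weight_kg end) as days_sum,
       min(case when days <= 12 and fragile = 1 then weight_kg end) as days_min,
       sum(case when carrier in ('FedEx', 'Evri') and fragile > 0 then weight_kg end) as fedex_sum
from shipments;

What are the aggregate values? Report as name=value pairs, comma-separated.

days_sum=5597, days_min=80, fedex_sum=721

[days_sum: days > 19 or carrier <> 'DHL']
ship_id=7: ✗
ship_id=8: ✓ → 764
ship_id=9: ✓ → 519
ship_id=10: ✓ → 509
ship_id=11: ✓ → 167
ship_id=12: ✓ → 80
ship_id=13: ✓ → 554
ship_id=14: ✓ → 575
ship_id=15: ✓ → 247
ship_id=16: ✓ → 822
ship_id=17: ✓ → 464
ship_id=18: ✓ → 896
ship_id=19: ✗
days_sum = 764 + 519 + 509 + 167 + 80 + 554 + 575 + 247 + 822 + 464 + 896 = 5597
—
[days_min: days <= 12 and fragile = 1]
ship_id=7: ✓ → 178
ship_id=8: ✗
ship_id=9: ✗
ship_id=10: ✗
ship_id=11: ✗
ship_id=12: ✓ → 80
ship_id=13: ✗
ship_id=14: ✗
ship_id=15: ✗
ship_id=16: ✗
ship_id=17: ✓ → 464
ship_id=18: ✗
ship_id=19: ✗
days_min = MIN(178, 80, 464) = 80
—
[fedex_sum: carrier in ('FedEx', 'Evri') and fragile > 0]
ship_id=7: ✗
ship_id=8: ✗
ship_id=9: ✗
ship_id=10: ✗
ship_id=11: ✓ → 167
ship_id=12: ✗
ship_id=13: ✓ → 554
ship_id=14: ✗
ship_id=15: ✗
ship_id=16: ✗
ship_id=17: ✗
ship_id=18: ✗
ship_id=19: ✗
fedex_sum = 167 + 554 = 721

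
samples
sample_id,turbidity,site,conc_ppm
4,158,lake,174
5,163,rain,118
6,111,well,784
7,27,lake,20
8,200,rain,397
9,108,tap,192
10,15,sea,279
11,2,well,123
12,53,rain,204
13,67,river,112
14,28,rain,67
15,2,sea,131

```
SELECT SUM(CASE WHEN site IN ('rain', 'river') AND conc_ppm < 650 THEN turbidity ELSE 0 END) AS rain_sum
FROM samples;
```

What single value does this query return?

sample_id=4: ✗
sample_id=5: ✓ → 163
sample_id=6: ✗
sample_id=7: ✗
sample_id=8: ✓ → 200
sample_id=9: ✗
sample_id=10: ✗
sample_id=11: ✗
sample_id=12: ✓ → 53
sample_id=13: ✓ → 67
sample_id=14: ✓ → 28
sample_id=15: ✗
rain_sum = 163 + 200 + 53 + 67 + 28 = 511

511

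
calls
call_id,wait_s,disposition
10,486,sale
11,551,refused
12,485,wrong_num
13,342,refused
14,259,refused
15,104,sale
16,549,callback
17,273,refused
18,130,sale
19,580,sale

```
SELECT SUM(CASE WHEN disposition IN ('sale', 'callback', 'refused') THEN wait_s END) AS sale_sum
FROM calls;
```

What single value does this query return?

call_id=10: ✓ → 486
call_id=11: ✓ → 551
call_id=12: ✗
call_id=13: ✓ → 342
call_id=14: ✓ → 259
call_id=15: ✓ → 104
call_id=16: ✓ → 549
call_id=17: ✓ → 273
call_id=18: ✓ → 130
call_id=19: ✓ → 580
sale_sum = 486 + 551 + 342 + 259 + 104 + 549 + 273 + 130 + 580 = 3274

3274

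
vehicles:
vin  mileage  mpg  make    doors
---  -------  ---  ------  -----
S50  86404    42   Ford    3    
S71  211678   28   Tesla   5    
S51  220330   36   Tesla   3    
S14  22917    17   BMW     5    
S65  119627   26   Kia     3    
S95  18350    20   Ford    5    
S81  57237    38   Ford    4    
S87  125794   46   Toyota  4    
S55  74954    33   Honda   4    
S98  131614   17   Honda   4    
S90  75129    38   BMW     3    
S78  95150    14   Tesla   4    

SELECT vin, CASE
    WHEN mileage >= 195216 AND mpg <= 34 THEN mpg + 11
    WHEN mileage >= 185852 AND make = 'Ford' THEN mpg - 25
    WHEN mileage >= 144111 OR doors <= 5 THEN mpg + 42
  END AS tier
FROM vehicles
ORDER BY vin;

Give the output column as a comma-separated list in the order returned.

vin=S14: mileage >= 144111 OR doors <= 5 → 59
vin=S50: mileage >= 144111 OR doors <= 5 → 84
vin=S51: mileage >= 144111 OR doors <= 5 → 78
vin=S55: mileage >= 144111 OR doors <= 5 → 75
vin=S65: mileage >= 144111 OR doors <= 5 → 68
vin=S71: mileage >= 195216 AND mpg <= 34 → 39
vin=S78: mileage >= 144111 OR doors <= 5 → 56
vin=S81: mileage >= 144111 OR doors <= 5 → 80
vin=S87: mileage >= 144111 OR doors <= 5 → 88
vin=S90: mileage >= 144111 OR doors <= 5 → 80
vin=S95: mileage >= 144111 OR doors <= 5 → 62
vin=S98: mileage >= 144111 OR doors <= 5 → 59

59, 84, 78, 75, 68, 39, 56, 80, 88, 80, 62, 59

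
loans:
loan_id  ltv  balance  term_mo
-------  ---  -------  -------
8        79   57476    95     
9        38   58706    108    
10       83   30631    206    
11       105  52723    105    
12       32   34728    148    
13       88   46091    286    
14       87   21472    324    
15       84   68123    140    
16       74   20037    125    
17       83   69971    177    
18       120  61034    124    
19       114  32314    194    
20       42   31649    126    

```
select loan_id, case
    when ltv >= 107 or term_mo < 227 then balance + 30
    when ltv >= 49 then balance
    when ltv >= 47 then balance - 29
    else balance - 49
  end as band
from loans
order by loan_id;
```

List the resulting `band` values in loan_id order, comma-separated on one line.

loan_id=8: ltv >= 107 or term_mo < 227 → 57506
loan_id=9: ltv >= 107 or term_mo < 227 → 58736
loan_id=10: ltv >= 107 or term_mo < 227 → 30661
loan_id=11: ltv >= 107 or term_mo < 227 → 52753
loan_id=12: ltv >= 107 or term_mo < 227 → 34758
loan_id=13: ltv >= 49 → 46091
loan_id=14: ltv >= 49 → 21472
loan_id=15: ltv >= 107 or term_mo < 227 → 68153
loan_id=16: ltv >= 107 or term_mo < 227 → 20067
loan_id=17: ltv >= 107 or term_mo < 227 → 70001
loan_id=18: ltv >= 107 or term_mo < 227 → 61064
loan_id=19: ltv >= 107 or term_mo < 227 → 32344
loan_id=20: ltv >= 107 or term_mo < 227 → 31679

57506, 58736, 30661, 52753, 34758, 46091, 21472, 68153, 20067, 70001, 61064, 32344, 31679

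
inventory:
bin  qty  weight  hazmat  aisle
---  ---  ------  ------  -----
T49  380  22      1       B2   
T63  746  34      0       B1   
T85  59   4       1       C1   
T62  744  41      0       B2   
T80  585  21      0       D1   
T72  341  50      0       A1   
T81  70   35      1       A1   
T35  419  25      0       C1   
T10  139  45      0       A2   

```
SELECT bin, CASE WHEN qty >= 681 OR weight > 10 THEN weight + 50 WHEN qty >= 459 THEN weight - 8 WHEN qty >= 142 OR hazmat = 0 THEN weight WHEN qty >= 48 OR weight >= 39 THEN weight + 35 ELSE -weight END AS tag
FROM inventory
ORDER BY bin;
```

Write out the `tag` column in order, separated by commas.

bin=T10: qty >= 681 OR weight > 10 → 95
bin=T35: qty >= 681 OR weight > 10 → 75
bin=T49: qty >= 681 OR weight > 10 → 72
bin=T62: qty >= 681 OR weight > 10 → 91
bin=T63: qty >= 681 OR weight > 10 → 84
bin=T72: qty >= 681 OR weight > 10 → 100
bin=T80: qty >= 681 OR weight > 10 → 71
bin=T81: qty >= 681 OR weight > 10 → 85
bin=T85: qty >= 48 OR weight >= 39 → 39

95, 75, 72, 91, 84, 100, 71, 85, 39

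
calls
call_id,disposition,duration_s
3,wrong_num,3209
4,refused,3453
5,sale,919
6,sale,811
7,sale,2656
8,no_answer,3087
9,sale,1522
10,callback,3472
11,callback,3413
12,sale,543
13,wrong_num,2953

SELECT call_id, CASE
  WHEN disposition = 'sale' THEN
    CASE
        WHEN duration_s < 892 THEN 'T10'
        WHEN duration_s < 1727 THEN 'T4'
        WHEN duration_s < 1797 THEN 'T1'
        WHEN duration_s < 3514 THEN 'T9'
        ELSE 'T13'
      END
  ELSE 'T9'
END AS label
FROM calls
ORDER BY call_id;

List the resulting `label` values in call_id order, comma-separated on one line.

T9, T9, T4, T10, T9, T9, T4, T9, T9, T10, T9

call_id=3: disposition='wrong_num' → outer ELSE → T9
call_id=4: disposition='refused' → outer ELSE → T9
call_id=5: disposition='sale' → inner[duration_s < 1727] → T4
call_id=6: disposition='sale' → inner[duration_s < 892] → T10
call_id=7: disposition='sale' → inner[duration_s < 3514] → T9
call_id=8: disposition='no_answer' → outer ELSE → T9
call_id=9: disposition='sale' → inner[duration_s < 1727] → T4
call_id=10: disposition='callback' → outer ELSE → T9
call_id=11: disposition='callback' → outer ELSE → T9
call_id=12: disposition='sale' → inner[duration_s < 892] → T10
call_id=13: disposition='wrong_num' → outer ELSE → T9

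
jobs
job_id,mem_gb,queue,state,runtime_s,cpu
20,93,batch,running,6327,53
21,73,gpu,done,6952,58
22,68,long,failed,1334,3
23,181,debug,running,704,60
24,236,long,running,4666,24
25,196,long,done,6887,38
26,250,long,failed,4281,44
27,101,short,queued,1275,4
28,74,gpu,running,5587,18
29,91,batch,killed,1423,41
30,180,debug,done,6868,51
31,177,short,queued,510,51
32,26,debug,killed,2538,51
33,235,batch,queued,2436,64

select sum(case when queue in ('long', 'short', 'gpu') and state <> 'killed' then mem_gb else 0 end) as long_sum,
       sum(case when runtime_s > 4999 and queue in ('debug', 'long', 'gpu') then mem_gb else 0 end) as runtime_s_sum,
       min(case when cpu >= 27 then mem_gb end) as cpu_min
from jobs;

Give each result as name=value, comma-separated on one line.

[long_sum: queue in ('long', 'short', 'gpu') and state <> 'killed']
job_id=20: ✗
job_id=21: ✓ → 73
job_id=22: ✓ → 68
job_id=23: ✗
job_id=24: ✓ → 236
job_id=25: ✓ → 196
job_id=26: ✓ → 250
job_id=27: ✓ → 101
job_id=28: ✓ → 74
job_id=29: ✗
job_id=30: ✗
job_id=31: ✓ → 177
job_id=32: ✗
job_id=33: ✗
long_sum = 73 + 68 + 236 + 196 + 250 + 101 + 74 + 177 = 1175
—
[runtime_s_sum: runtime_s > 4999 and queue in ('debug', 'long', 'gpu')]
job_id=20: ✗
job_id=21: ✓ → 73
job_id=22: ✗
job_id=23: ✗
job_id=24: ✗
job_id=25: ✓ → 196
job_id=26: ✗
job_id=27: ✗
job_id=28: ✓ → 74
job_id=29: ✗
job_id=30: ✓ → 180
job_id=31: ✗
job_id=32: ✗
job_id=33: ✗
runtime_s_sum = 73 + 196 + 74 + 180 = 523
—
[cpu_min: cpu >= 27]
job_id=20: ✓ → 93
job_id=21: ✓ → 73
job_id=22: ✗
job_id=23: ✓ → 181
job_id=24: ✗
job_id=25: ✓ → 196
job_id=26: ✓ → 250
job_id=27: ✗
job_id=28: ✗
job_id=29: ✓ → 91
job_id=30: ✓ → 180
job_id=31: ✓ → 177
job_id=32: ✓ → 26
job_id=33: ✓ → 235
cpu_min = MIN(93, 73, 181, 196, 250, 91, 180, 177, 26, 235) = 26

long_sum=1175, runtime_s_sum=523, cpu_min=26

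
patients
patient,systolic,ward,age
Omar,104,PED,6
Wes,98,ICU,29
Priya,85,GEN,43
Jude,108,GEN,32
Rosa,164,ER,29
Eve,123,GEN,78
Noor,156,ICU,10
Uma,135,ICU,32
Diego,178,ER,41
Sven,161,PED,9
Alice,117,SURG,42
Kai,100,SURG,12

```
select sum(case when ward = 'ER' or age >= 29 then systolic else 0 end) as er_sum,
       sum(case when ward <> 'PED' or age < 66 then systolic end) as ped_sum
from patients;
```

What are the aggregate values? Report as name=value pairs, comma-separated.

er_sum=1008, ped_sum=1529

[er_sum: ward = 'ER' or age >= 29]
patient=Omar: ✗
patient=Wes: ✓ → 98
patient=Priya: ✓ → 85
patient=Jude: ✓ → 108
patient=Rosa: ✓ → 164
patient=Eve: ✓ → 123
patient=Noor: ✗
patient=Uma: ✓ → 135
patient=Diego: ✓ → 178
patient=Sven: ✗
patient=Alice: ✓ → 117
patient=Kai: ✗
er_sum = 98 + 85 + 108 + 164 + 123 + 135 + 178 + 117 = 1008
—
[ped_sum: ward <> 'PED' or age < 66]
patient=Omar: ✓ → 104
patient=Wes: ✓ → 98
patient=Priya: ✓ → 85
patient=Jude: ✓ → 108
patient=Rosa: ✓ → 164
patient=Eve: ✓ → 123
patient=Noor: ✓ → 156
patient=Uma: ✓ → 135
patient=Diego: ✓ → 178
patient=Sven: ✓ → 161
patient=Alice: ✓ → 117
patient=Kai: ✓ → 100
ped_sum = 104 + 98 + 85 + 108 + 164 + 123 + 156 + 135 + 178 + 161 + 117 + 100 = 1529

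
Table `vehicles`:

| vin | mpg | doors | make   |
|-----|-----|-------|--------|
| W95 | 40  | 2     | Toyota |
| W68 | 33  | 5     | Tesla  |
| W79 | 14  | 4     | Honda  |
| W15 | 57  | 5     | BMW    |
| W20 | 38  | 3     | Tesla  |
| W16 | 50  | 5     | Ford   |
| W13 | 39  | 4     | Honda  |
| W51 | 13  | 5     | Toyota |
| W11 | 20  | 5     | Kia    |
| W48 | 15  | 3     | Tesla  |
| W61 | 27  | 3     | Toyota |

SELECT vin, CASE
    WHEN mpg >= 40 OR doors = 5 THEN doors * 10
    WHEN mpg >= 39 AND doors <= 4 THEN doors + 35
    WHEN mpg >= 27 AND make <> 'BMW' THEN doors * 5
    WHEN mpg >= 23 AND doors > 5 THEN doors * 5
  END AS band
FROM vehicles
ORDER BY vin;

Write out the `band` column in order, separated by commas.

50, 39, 50, 50, 15, NULL, 50, 15, 50, NULL, 20

vin=W11: mpg >= 40 OR doors = 5 → 50
vin=W13: mpg >= 39 AND doors <= 4 → 39
vin=W15: mpg >= 40 OR doors = 5 → 50
vin=W16: mpg >= 40 OR doors = 5 → 50
vin=W20: mpg >= 27 AND make <> 'BMW' → 15
vin=W48: (no match → NULL) → NULL
vin=W51: mpg >= 40 OR doors = 5 → 50
vin=W61: mpg >= 27 AND make <> 'BMW' → 15
vin=W68: mpg >= 40 OR doors = 5 → 50
vin=W79: (no match → NULL) → NULL
vin=W95: mpg >= 40 OR doors = 5 → 20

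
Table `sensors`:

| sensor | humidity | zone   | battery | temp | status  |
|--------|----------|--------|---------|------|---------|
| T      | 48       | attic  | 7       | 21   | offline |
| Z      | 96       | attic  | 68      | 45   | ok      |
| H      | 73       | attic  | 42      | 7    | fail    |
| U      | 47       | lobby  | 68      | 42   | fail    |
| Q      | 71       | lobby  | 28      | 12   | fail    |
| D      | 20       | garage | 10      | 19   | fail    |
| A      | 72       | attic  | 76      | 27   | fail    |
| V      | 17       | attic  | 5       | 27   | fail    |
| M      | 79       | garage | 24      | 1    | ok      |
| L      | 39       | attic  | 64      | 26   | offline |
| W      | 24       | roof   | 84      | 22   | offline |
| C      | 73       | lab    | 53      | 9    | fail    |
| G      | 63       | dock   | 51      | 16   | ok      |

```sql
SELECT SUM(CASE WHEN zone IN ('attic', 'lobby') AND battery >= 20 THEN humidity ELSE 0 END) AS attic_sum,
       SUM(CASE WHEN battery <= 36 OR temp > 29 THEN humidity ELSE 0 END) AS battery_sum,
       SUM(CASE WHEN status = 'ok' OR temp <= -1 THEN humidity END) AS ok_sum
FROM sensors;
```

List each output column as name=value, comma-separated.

[attic_sum: zone IN ('attic', 'lobby') AND battery >= 20]
sensor=T: ✗
sensor=Z: ✓ → 96
sensor=H: ✓ → 73
sensor=U: ✓ → 47
sensor=Q: ✓ → 71
sensor=D: ✗
sensor=A: ✓ → 72
sensor=V: ✗
sensor=M: ✗
sensor=L: ✓ → 39
sensor=W: ✗
sensor=C: ✗
sensor=G: ✗
attic_sum = 96 + 73 + 47 + 71 + 72 + 39 = 398
—
[battery_sum: battery <= 36 OR temp > 29]
sensor=T: ✓ → 48
sensor=Z: ✓ → 96
sensor=H: ✗
sensor=U: ✓ → 47
sensor=Q: ✓ → 71
sensor=D: ✓ → 20
sensor=A: ✗
sensor=V: ✓ → 17
sensor=M: ✓ → 79
sensor=L: ✗
sensor=W: ✗
sensor=C: ✗
sensor=G: ✗
battery_sum = 48 + 96 + 47 + 71 + 20 + 17 + 79 = 378
—
[ok_sum: status = 'ok' OR temp <= -1]
sensor=T: ✗
sensor=Z: ✓ → 96
sensor=H: ✗
sensor=U: ✗
sensor=Q: ✗
sensor=D: ✗
sensor=A: ✗
sensor=V: ✗
sensor=M: ✓ → 79
sensor=L: ✗
sensor=W: ✗
sensor=C: ✗
sensor=G: ✓ → 63
ok_sum = 96 + 79 + 63 = 238

attic_sum=398, battery_sum=378, ok_sum=238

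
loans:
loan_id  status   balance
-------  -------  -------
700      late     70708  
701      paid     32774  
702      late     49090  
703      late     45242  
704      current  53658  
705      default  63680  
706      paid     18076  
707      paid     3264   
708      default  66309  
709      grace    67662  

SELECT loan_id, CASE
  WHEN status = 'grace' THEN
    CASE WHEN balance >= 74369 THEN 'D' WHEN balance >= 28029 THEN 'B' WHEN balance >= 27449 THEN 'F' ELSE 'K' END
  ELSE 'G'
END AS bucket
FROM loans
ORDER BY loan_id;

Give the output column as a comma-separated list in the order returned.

loan_id=700: status='late' → outer ELSE → G
loan_id=701: status='paid' → outer ELSE → G
loan_id=702: status='late' → outer ELSE → G
loan_id=703: status='late' → outer ELSE → G
loan_id=704: status='current' → outer ELSE → G
loan_id=705: status='default' → outer ELSE → G
loan_id=706: status='paid' → outer ELSE → G
loan_id=707: status='paid' → outer ELSE → G
loan_id=708: status='default' → outer ELSE → G
loan_id=709: status='grace' → inner[balance >= 28029] → B

G, G, G, G, G, G, G, G, G, B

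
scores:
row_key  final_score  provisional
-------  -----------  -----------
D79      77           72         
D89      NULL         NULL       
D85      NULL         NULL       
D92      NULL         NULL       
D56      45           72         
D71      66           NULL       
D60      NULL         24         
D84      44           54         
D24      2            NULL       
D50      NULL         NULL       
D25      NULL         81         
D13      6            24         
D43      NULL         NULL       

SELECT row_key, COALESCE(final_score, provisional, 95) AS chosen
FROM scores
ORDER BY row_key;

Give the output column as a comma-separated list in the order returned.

6, 2, 81, 95, 95, 45, 24, 66, 77, 44, 95, 95, 95

row_key=D13: final_score=6 → 6
row_key=D24: final_score=2 → 2
row_key=D25: final_score=NULL, provisional=81 → 81
row_key=D43: final_score=NULL, provisional=NULL, → literal 95 → 95
row_key=D50: final_score=NULL, provisional=NULL, → literal 95 → 95
row_key=D56: final_score=45 → 45
row_key=D60: final_score=NULL, provisional=24 → 24
row_key=D71: final_score=66 → 66
row_key=D79: final_score=77 → 77
row_key=D84: final_score=44 → 44
row_key=D85: final_score=NULL, provisional=NULL, → literal 95 → 95
row_key=D89: final_score=NULL, provisional=NULL, → literal 95 → 95
row_key=D92: final_score=NULL, provisional=NULL, → literal 95 → 95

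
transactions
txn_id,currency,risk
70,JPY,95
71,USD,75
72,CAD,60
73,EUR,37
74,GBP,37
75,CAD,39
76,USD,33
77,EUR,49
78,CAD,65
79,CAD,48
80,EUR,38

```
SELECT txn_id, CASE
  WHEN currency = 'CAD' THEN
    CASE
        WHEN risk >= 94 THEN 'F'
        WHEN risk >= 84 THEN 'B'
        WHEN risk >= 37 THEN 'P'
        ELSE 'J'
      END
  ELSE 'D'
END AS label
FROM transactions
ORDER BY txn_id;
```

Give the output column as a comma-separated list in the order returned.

D, D, P, D, D, P, D, D, P, P, D

txn_id=70: currency='JPY' → outer ELSE → D
txn_id=71: currency='USD' → outer ELSE → D
txn_id=72: currency='CAD' → inner[risk >= 37] → P
txn_id=73: currency='EUR' → outer ELSE → D
txn_id=74: currency='GBP' → outer ELSE → D
txn_id=75: currency='CAD' → inner[risk >= 37] → P
txn_id=76: currency='USD' → outer ELSE → D
txn_id=77: currency='EUR' → outer ELSE → D
txn_id=78: currency='CAD' → inner[risk >= 37] → P
txn_id=79: currency='CAD' → inner[risk >= 37] → P
txn_id=80: currency='EUR' → outer ELSE → D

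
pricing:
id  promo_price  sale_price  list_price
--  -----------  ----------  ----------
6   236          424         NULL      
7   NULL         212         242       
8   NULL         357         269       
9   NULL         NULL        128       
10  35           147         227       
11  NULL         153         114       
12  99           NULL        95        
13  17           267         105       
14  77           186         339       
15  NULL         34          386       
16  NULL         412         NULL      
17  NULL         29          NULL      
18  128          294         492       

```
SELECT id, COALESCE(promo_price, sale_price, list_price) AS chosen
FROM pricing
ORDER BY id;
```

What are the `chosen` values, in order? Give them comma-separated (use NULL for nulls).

id=6: promo_price=236 → 236
id=7: promo_price=NULL, sale_price=212 → 212
id=8: promo_price=NULL, sale_price=357 → 357
id=9: promo_price=NULL, sale_price=NULL, list_price=128 → 128
id=10: promo_price=35 → 35
id=11: promo_price=NULL, sale_price=153 → 153
id=12: promo_price=99 → 99
id=13: promo_price=17 → 17
id=14: promo_price=77 → 77
id=15: promo_price=NULL, sale_price=34 → 34
id=16: promo_price=NULL, sale_price=412 → 412
id=17: promo_price=NULL, sale_price=29 → 29
id=18: promo_price=128 → 128

236, 212, 357, 128, 35, 153, 99, 17, 77, 34, 412, 29, 128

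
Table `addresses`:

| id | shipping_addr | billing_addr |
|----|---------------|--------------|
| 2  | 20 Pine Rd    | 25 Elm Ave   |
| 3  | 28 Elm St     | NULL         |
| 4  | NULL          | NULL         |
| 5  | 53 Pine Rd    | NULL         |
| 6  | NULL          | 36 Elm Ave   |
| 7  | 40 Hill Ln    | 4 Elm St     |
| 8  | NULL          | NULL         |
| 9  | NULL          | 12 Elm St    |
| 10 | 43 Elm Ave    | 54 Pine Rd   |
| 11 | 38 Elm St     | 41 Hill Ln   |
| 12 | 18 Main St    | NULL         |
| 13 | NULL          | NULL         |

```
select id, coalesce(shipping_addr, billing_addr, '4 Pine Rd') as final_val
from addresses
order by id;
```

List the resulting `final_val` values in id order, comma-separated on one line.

id=2: shipping_addr=20 Pine Rd → 20 Pine Rd
id=3: shipping_addr=28 Elm St → 28 Elm St
id=4: shipping_addr=NULL, billing_addr=NULL, → literal 4 Pine Rd → 4 Pine Rd
id=5: shipping_addr=53 Pine Rd → 53 Pine Rd
id=6: shipping_addr=NULL, billing_addr=36 Elm Ave → 36 Elm Ave
id=7: shipping_addr=40 Hill Ln → 40 Hill Ln
id=8: shipping_addr=NULL, billing_addr=NULL, → literal 4 Pine Rd → 4 Pine Rd
id=9: shipping_addr=NULL, billing_addr=12 Elm St → 12 Elm St
id=10: shipping_addr=43 Elm Ave → 43 Elm Ave
id=11: shipping_addr=38 Elm St → 38 Elm St
id=12: shipping_addr=18 Main St → 18 Main St
id=13: shipping_addr=NULL, billing_addr=NULL, → literal 4 Pine Rd → 4 Pine Rd

20 Pine Rd, 28 Elm St, 4 Pine Rd, 53 Pine Rd, 36 Elm Ave, 40 Hill Ln, 4 Pine Rd, 12 Elm St, 43 Elm Ave, 38 Elm St, 18 Main St, 4 Pine Rd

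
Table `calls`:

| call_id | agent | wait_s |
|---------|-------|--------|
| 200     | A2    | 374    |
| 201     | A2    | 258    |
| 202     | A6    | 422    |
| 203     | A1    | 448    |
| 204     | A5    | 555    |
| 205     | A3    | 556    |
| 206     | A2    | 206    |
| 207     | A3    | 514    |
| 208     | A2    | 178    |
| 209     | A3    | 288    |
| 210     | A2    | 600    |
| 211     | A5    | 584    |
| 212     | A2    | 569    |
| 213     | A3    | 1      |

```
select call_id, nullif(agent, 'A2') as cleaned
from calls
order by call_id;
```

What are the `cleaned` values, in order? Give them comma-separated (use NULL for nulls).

call_id=200: agent=A2 vs A2: equal → NULL
call_id=201: agent=A2 vs A2: equal → NULL
call_id=202: agent=A6 vs A2: differ → A6
call_id=203: agent=A1 vs A2: differ → A1
call_id=204: agent=A5 vs A2: differ → A5
call_id=205: agent=A3 vs A2: differ → A3
call_id=206: agent=A2 vs A2: equal → NULL
call_id=207: agent=A3 vs A2: differ → A3
call_id=208: agent=A2 vs A2: equal → NULL
call_id=209: agent=A3 vs A2: differ → A3
call_id=210: agent=A2 vs A2: equal → NULL
call_id=211: agent=A5 vs A2: differ → A5
call_id=212: agent=A2 vs A2: equal → NULL
call_id=213: agent=A3 vs A2: differ → A3

NULL, NULL, A6, A1, A5, A3, NULL, A3, NULL, A3, NULL, A5, NULL, A3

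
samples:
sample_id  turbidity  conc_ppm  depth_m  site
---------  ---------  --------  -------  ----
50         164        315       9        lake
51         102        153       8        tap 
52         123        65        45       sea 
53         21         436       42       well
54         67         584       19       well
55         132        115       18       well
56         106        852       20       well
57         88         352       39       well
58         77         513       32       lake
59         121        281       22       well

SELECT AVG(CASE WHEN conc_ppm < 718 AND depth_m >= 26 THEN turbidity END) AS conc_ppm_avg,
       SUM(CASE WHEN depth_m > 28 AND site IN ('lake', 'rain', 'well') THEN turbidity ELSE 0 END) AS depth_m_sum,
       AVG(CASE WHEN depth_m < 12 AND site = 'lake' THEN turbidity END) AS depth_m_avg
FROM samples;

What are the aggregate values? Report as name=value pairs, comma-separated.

[conc_ppm_avg: conc_ppm < 718 AND depth_m >= 26]
sample_id=50: ✗
sample_id=51: ✗
sample_id=52: ✓ → 123
sample_id=53: ✓ → 21
sample_id=54: ✗
sample_id=55: ✗
sample_id=56: ✗
sample_id=57: ✓ → 88
sample_id=58: ✓ → 77
sample_id=59: ✗
conc_ppm_avg = (123 + 21 + 88 + 77) / 4 = 77.25
—
[depth_m_sum: depth_m > 28 AND site IN ('lake', 'rain', 'well')]
sample_id=50: ✗
sample_id=51: ✗
sample_id=52: ✗
sample_id=53: ✓ → 21
sample_id=54: ✗
sample_id=55: ✗
sample_id=56: ✗
sample_id=57: ✓ → 88
sample_id=58: ✓ → 77
sample_id=59: ✗
depth_m_sum = 21 + 88 + 77 = 186
—
[depth_m_avg: depth_m < 12 AND site = 'lake']
sample_id=50: ✓ → 164
sample_id=51: ✗
sample_id=52: ✗
sample_id=53: ✗
sample_id=54: ✗
sample_id=55: ✗
sample_id=56: ✗
sample_id=57: ✗
sample_id=58: ✗
sample_id=59: ✗
depth_m_avg = 164

conc_ppm_avg=77.25, depth_m_sum=186, depth_m_avg=164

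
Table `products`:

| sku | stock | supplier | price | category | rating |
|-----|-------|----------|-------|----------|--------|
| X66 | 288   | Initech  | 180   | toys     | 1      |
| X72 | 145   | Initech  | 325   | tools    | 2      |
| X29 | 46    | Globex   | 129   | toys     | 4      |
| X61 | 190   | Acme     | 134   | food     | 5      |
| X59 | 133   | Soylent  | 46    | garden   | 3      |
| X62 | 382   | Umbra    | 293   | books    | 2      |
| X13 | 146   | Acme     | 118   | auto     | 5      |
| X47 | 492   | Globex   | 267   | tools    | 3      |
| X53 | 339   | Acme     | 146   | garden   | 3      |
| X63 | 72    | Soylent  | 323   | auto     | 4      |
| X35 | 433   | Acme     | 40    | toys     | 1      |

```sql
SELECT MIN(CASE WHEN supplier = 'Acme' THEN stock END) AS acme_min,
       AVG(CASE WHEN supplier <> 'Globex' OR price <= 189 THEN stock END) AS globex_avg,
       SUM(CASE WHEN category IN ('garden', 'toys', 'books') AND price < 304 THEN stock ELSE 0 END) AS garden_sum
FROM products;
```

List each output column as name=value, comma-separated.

[acme_min: supplier = 'Acme']
sku=X66: ✗
sku=X72: ✗
sku=X29: ✗
sku=X61: ✓ → 190
sku=X59: ✗
sku=X62: ✗
sku=X13: ✓ → 146
sku=X47: ✗
sku=X53: ✓ → 339
sku=X63: ✗
sku=X35: ✓ → 433
acme_min = MIN(190, 146, 339, 433) = 146
—
[globex_avg: supplier <> 'Globex' OR price <= 189]
sku=X66: ✓ → 288
sku=X72: ✓ → 145
sku=X29: ✓ → 46
sku=X61: ✓ → 190
sku=X59: ✓ → 133
sku=X62: ✓ → 382
sku=X13: ✓ → 146
sku=X47: ✗
sku=X53: ✓ → 339
sku=X63: ✓ → 72
sku=X35: ✓ → 433
globex_avg = (288 + 145 + 46 + 190 + 133 + 382 + 146 + 339 + 72 + 433) / 10 = 217.4
—
[garden_sum: category IN ('garden', 'toys', 'books') AND price < 304]
sku=X66: ✓ → 288
sku=X72: ✗
sku=X29: ✓ → 46
sku=X61: ✗
sku=X59: ✓ → 133
sku=X62: ✓ → 382
sku=X13: ✗
sku=X47: ✗
sku=X53: ✓ → 339
sku=X63: ✗
sku=X35: ✓ → 433
garden_sum = 288 + 46 + 133 + 382 + 339 + 433 = 1621

acme_min=146, globex_avg=217.4, garden_sum=1621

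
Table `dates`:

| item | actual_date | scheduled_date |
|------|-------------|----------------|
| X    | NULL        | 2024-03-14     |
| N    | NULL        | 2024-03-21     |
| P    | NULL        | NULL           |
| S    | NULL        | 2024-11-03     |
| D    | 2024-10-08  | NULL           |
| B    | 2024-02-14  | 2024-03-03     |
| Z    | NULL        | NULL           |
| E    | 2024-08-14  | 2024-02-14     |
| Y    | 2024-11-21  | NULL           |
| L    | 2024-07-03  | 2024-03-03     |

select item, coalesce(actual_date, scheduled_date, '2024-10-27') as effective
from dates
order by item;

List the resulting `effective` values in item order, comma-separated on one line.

2024-02-14, 2024-10-08, 2024-08-14, 2024-07-03, 2024-03-21, 2024-10-27, 2024-11-03, 2024-03-14, 2024-11-21, 2024-10-27

item=B: actual_date=2024-02-14 → 2024-02-14
item=D: actual_date=2024-10-08 → 2024-10-08
item=E: actual_date=2024-08-14 → 2024-08-14
item=L: actual_date=2024-07-03 → 2024-07-03
item=N: actual_date=NULL, scheduled_date=2024-03-21 → 2024-03-21
item=P: actual_date=NULL, scheduled_date=NULL, → literal 2024-10-27 → 2024-10-27
item=S: actual_date=NULL, scheduled_date=2024-11-03 → 2024-11-03
item=X: actual_date=NULL, scheduled_date=2024-03-14 → 2024-03-14
item=Y: actual_date=2024-11-21 → 2024-11-21
item=Z: actual_date=NULL, scheduled_date=NULL, → literal 2024-10-27 → 2024-10-27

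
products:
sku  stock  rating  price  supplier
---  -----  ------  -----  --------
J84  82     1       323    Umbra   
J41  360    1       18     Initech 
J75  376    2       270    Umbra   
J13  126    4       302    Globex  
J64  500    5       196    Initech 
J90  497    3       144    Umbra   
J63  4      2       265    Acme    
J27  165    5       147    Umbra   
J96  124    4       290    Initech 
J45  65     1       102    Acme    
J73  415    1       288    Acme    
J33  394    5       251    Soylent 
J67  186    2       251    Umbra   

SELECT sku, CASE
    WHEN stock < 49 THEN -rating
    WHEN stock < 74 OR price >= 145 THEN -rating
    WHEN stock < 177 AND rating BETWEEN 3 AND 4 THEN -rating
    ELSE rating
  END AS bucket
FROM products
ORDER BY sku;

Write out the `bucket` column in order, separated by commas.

sku=J13: stock < 74 OR price >= 145 → -4
sku=J27: stock < 74 OR price >= 145 → -5
sku=J33: stock < 74 OR price >= 145 → -5
sku=J41: ELSE → 1
sku=J45: stock < 74 OR price >= 145 → -1
sku=J63: stock < 49 → -2
sku=J64: stock < 74 OR price >= 145 → -5
sku=J67: stock < 74 OR price >= 145 → -2
sku=J73: stock < 74 OR price >= 145 → -1
sku=J75: stock < 74 OR price >= 145 → -2
sku=J84: stock < 74 OR price >= 145 → -1
sku=J90: ELSE → 3
sku=J96: stock < 74 OR price >= 145 → -4

-4, -5, -5, 1, -1, -2, -5, -2, -1, -2, -1, 3, -4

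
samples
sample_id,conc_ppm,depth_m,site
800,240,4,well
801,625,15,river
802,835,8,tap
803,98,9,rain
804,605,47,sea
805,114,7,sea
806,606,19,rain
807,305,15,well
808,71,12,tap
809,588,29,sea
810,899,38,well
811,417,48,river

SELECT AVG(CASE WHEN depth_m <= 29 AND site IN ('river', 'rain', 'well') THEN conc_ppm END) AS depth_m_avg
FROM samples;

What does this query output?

374.8

sample_id=800: ✓ → 240
sample_id=801: ✓ → 625
sample_id=802: ✗
sample_id=803: ✓ → 98
sample_id=804: ✗
sample_id=805: ✗
sample_id=806: ✓ → 606
sample_id=807: ✓ → 305
sample_id=808: ✗
sample_id=809: ✗
sample_id=810: ✗
sample_id=811: ✗
depth_m_avg = (240 + 625 + 98 + 606 + 305) / 5 = 374.8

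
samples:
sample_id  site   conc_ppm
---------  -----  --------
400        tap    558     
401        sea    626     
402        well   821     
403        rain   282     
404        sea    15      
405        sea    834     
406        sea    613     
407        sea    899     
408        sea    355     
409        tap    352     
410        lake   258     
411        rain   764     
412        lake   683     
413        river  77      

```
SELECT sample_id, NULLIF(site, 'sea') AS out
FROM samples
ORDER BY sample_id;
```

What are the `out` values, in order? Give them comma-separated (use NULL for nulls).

sample_id=400: site=tap vs sea: differ → tap
sample_id=401: site=sea vs sea: equal → NULL
sample_id=402: site=well vs sea: differ → well
sample_id=403: site=rain vs sea: differ → rain
sample_id=404: site=sea vs sea: equal → NULL
sample_id=405: site=sea vs sea: equal → NULL
sample_id=406: site=sea vs sea: equal → NULL
sample_id=407: site=sea vs sea: equal → NULL
sample_id=408: site=sea vs sea: equal → NULL
sample_id=409: site=tap vs sea: differ → tap
sample_id=410: site=lake vs sea: differ → lake
sample_id=411: site=rain vs sea: differ → rain
sample_id=412: site=lake vs sea: differ → lake
sample_id=413: site=river vs sea: differ → river

tap, NULL, well, rain, NULL, NULL, NULL, NULL, NULL, tap, lake, rain, lake, river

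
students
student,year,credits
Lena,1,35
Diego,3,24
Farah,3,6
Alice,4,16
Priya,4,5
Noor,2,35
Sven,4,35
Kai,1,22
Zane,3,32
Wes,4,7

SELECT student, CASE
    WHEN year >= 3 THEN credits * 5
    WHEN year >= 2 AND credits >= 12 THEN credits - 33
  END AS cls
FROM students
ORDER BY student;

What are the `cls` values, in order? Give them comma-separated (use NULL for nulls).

student=Alice: year >= 3 → 80
student=Diego: year >= 3 → 120
student=Farah: year >= 3 → 30
student=Kai: (no match → NULL) → NULL
student=Lena: (no match → NULL) → NULL
student=Noor: year >= 2 AND credits >= 12 → 2
student=Priya: year >= 3 → 25
student=Sven: year >= 3 → 175
student=Wes: year >= 3 → 35
student=Zane: year >= 3 → 160

80, 120, 30, NULL, NULL, 2, 25, 175, 35, 160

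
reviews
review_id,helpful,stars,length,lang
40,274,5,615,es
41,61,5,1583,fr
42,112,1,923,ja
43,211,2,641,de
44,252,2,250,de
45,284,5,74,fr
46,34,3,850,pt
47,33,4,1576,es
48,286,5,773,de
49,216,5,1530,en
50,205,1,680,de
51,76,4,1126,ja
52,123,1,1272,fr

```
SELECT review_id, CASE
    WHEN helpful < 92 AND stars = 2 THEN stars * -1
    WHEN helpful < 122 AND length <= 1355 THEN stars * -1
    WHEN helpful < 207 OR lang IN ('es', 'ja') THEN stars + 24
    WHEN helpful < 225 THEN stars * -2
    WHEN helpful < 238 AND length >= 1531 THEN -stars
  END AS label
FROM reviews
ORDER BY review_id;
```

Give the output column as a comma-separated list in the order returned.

29, 29, -1, -4, NULL, NULL, -3, 28, NULL, -10, 25, -4, 25

review_id=40: helpful < 207 OR lang IN ('es', 'ja') → 29
review_id=41: helpful < 207 OR lang IN ('es', 'ja') → 29
review_id=42: helpful < 122 AND length <= 1355 → -1
review_id=43: helpful < 225 → -4
review_id=44: (no match → NULL) → NULL
review_id=45: (no match → NULL) → NULL
review_id=46: helpful < 122 AND length <= 1355 → -3
review_id=47: helpful < 207 OR lang IN ('es', 'ja') → 28
review_id=48: (no match → NULL) → NULL
review_id=49: helpful < 225 → -10
review_id=50: helpful < 207 OR lang IN ('es', 'ja') → 25
review_id=51: helpful < 122 AND length <= 1355 → -4
review_id=52: helpful < 207 OR lang IN ('es', 'ja') → 25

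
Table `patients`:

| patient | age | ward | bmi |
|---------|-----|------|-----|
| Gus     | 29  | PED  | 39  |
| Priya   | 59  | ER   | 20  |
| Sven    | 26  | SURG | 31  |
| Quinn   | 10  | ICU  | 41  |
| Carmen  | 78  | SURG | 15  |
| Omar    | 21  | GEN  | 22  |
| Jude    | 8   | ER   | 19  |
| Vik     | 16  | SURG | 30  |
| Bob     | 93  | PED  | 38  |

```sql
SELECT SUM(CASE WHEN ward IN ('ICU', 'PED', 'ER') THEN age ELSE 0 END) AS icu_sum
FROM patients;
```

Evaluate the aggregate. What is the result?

patient=Gus: ✓ → 29
patient=Priya: ✓ → 59
patient=Sven: ✗
patient=Quinn: ✓ → 10
patient=Carmen: ✗
patient=Omar: ✗
patient=Jude: ✓ → 8
patient=Vik: ✗
patient=Bob: ✓ → 93
icu_sum = 29 + 59 + 10 + 8 + 93 = 199

199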